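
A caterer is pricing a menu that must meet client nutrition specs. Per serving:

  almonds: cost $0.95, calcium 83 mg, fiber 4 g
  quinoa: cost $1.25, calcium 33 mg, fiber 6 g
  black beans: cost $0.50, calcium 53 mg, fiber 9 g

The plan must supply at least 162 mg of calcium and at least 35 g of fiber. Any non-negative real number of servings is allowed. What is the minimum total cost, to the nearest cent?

$1.94

An LP optimum is at a vertex; with two nutrient constraints at most two foods are used. Check each candidate.
almonds only: max(162/83, 35/4) = 8.75 servings → $8.31.
quinoa only: max(162/33, 35/6) = 5.833 servings → $7.29.
black beans only: max(162/53, 35/9) = 3.889 servings → $1.94.
almonds + quinoa: intersection lies outside the first quadrant.
almonds + black beans with both targets exact would need a negative amount; discard.
quinoa + black beans: the both-tight solution has a negative serving — not a feasible corner.
The minimum over all feasible corners is $1.94.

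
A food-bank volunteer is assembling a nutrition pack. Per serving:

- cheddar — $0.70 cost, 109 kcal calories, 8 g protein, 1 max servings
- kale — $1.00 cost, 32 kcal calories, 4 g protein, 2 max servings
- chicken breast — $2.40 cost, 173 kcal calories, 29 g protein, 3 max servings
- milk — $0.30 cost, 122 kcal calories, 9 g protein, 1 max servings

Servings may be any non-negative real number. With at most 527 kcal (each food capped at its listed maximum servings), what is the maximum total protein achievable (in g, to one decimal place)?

88.0 g

Protein per kcal: chicken breast 0.1676, kale 0.125, milk 0.07377, cheddar 0.07339.
Take 3 servings of chicken breast: uses 519 kcal, +87.0 g protein (running total 87.0 g).
Take 0.25 servings of kale: uses 8 kcal, +1.0 g protein (running total 88.0 g).
Greedy by best ratio exhausts the calories allowance optimally: 88.0 g.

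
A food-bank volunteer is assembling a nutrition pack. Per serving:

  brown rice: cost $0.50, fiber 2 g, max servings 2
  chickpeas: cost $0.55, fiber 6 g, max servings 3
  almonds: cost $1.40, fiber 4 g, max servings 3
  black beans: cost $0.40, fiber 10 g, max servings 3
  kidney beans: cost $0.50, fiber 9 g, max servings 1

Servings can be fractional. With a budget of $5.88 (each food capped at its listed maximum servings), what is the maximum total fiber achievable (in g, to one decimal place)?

Fiber per dollar: black beans 25, kidney beans 18, chickpeas 10.91, brown rice 4, almonds 2.857.
Take 3 servings of black beans: spends $1.20, +30.0 g fiber (running total 30.0 g).
Take 1 serving of kidney beans: spends $0.50, +9.0 g fiber (running total 39.0 g).
Take 3 servings of chickpeas: spends $1.65, +18.0 g fiber (running total 57.0 g).
Take 2 servings of brown rice: spends $1.00, +4.0 g fiber (running total 61.0 g).
Take 1.093 servings of almonds: spends $1.53, +4.4 g fiber (running total 65.4 g).
Filling greedily by fiber-per-dollar is optimal for one linear limit, giving 65.4 g.

65.4 g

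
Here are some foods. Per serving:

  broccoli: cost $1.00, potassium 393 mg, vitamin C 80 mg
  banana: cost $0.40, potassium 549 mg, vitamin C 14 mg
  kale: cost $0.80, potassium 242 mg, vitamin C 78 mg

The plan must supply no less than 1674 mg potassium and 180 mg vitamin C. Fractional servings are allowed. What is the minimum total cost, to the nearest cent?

broccoli only: max(1674/393, 180/80) = 4.26 servings → $4.26.
banana only: max(1674/549, 180/14) = 12.86 servings → $5.14.
kale only: max(1674/242, 180/78) = 6.917 servings → $5.53.
broccoli + banana with both tight: 1.962 servings and 1.645 servings → $2.62.
broccoli + kale with both targets exact would need a negative amount; discard.
banana + kale with both tight: 2.207 servings and 1.912 servings → $2.41.
So the least-cost plan costs $2.41.

$2.41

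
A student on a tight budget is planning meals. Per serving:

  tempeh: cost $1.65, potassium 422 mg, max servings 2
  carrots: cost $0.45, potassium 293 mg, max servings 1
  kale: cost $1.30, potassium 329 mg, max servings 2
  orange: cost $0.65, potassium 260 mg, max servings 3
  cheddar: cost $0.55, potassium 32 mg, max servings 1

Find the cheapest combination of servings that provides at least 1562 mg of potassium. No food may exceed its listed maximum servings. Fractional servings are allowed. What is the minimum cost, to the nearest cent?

$4.31

Cost per mg of potassium: carrots $0.0015, orange $0.0025, tempeh $0.0039, kale $0.0040, cheddar $0.0172.
Take 1 serving of carrots: +293.0 mg potassium for $0.45 (total $0.45, still need 1269.0 mg).
Take 3 servings of orange: +780.0 mg potassium for $1.95 (total $2.40, still need 489.0 mg).
Take 1.159 servings of tempeh: +489.0 mg potassium for $1.91 (total $4.31, still need 0.0 mg).
Filling from the cheapest source first is optimal under one linear minimum: $4.31.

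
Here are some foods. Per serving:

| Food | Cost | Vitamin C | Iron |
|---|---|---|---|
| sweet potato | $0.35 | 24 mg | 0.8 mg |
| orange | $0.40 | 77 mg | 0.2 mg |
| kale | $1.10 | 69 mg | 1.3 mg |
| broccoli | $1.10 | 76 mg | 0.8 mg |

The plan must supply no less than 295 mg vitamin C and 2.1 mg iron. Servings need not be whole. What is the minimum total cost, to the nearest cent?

$1.94

Check every corner: each single food scaled to meet both minima, and each pair solved so both constraints bind.
sweet potato only: max(295/24, 2.1/0.8) = 12.29 servings → $4.30.
orange only: max(295/77, 2.1/0.2) = 10.5 servings → $4.20.
kale only: max(295/69, 2.1/1.3) = 4.275 servings → $4.70.
broccoli only: max(295/76, 2.1/0.8) = 3.882 servings → $4.27.
sweet potato + orange with both tight: 1.808 servings and 3.268 servings → $1.94.
sweet potato + kale: intersection lies outside the first quadrant.
sweet potato + broccoli with both targets exact would need a negative amount; discard.
orange + kale with both tight: 2.765 servings and 1.19 servings → $2.41.
orange + broccoli with both tight: 1.647 servings and 2.213 servings → $3.09.
kale + broccoli: the both-tight solution has a negative serving — not a feasible corner.
Cheapest feasible corner: $1.94.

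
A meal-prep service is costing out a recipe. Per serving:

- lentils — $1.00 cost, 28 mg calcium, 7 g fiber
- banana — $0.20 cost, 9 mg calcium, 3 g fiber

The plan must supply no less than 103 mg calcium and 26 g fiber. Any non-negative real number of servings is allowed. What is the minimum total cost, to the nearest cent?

$2.29

For a min-cost LP with two ≥-constraints, a basic feasible solution has at most two positive variables.
lentils only: max(103/28, 26/7) = 3.714 servings → $3.71.
banana only: max(103/9, 26/3) = 11.44 servings → $2.29.
lentils + banana with both tight: 3.571 servings and 0.3333 servings → $3.64.
The minimum over all feasible corners is $2.29.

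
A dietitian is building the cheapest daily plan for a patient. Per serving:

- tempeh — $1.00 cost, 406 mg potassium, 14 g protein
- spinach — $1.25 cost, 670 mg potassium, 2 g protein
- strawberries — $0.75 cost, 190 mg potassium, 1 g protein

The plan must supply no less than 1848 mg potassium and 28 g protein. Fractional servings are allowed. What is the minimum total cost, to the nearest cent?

The cheapest plan sits at a corner of the feasible region — with two constraints it uses at most two foods.
tempeh only: max(1848/406, 28/14) = 4.552 servings → $4.55.
spinach only: max(1848/670, 28/2) = 14 servings → $17.50.
strawberries only: max(1848/190, 28/1) = 28 servings → $21.00.
tempeh + spinach with both tight: 1.758 servings and 1.693 servings → $3.87.
tempeh + strawberries with both tight: 1.54 servings and 6.435 servings → $6.37.
spinach + strawberries: the both-tight solution has a negative serving — not a feasible corner.
The minimum over all feasible corners is $3.87.

$3.87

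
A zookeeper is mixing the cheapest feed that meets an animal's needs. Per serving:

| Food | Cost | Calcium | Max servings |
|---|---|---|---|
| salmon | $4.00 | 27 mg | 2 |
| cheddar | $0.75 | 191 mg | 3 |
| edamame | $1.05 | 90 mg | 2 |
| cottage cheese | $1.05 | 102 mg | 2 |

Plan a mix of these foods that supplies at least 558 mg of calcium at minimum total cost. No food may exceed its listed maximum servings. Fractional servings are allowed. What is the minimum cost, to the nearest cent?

$2.19

Cost per mg of calcium: cheddar $0.0039, cottage cheese $0.0103, edamame $0.0117, salmon $0.1481.
Take 2.921 servings of cheddar: +558.0 mg calcium for $2.19 (total $2.19, still need 0.0 mg).
Greedy by cheapest-per-mg is optimal for a single linear constraint, so the minimum cost is $2.19.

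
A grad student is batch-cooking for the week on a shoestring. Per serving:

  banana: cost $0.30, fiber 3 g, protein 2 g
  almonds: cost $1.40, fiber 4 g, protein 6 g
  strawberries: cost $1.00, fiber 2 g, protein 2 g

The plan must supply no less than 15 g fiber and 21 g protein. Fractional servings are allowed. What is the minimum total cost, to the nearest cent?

$3.15

This is a tiny linear program; its minimum lies at a vertex of the feasible set. List the vertices and price them.
banana only: max(15/3, 21/2) = 10.5 servings → $3.15.
almonds only: max(15/4, 21/6) = 3.75 servings → $5.25.
strawberries only: max(15/2, 21/2) = 10.5 servings → $10.50.
banana + almonds with both tight: 0.6 servings and 3.3 servings → $4.80.
banana + strawberries with both targets exact would need a negative amount; discard.
almonds + strawberries with both tight: 3 servings and 1.5 servings → $5.70.
So the least-cost plan costs $3.15.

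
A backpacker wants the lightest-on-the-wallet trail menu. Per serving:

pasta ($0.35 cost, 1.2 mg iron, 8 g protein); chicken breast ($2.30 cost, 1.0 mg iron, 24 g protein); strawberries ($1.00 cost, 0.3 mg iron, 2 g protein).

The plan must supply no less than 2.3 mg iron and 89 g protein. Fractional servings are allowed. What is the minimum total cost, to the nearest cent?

A basic optimal solution has at most two foods positive. Try each food alone and each pair with both targets met exactly.
pasta only: max(2.3/1.2, 89/8) = 11.12 servings → $3.89.
chicken breast only: max(2.3/1.0, 89/24) = 3.708 servings → $8.53.
strawberries only: max(2.3/0.3, 89/2) = 44.5 servings → $44.50.
pasta + chicken breast with both targets exact would need a negative amount; discard.
pasta + strawberries (both tight): parallel constraints — no distinct corner.
chicken breast + strawberries: intersection lies outside the first quadrant.
The minimum over all feasible corners is $3.89.

$3.89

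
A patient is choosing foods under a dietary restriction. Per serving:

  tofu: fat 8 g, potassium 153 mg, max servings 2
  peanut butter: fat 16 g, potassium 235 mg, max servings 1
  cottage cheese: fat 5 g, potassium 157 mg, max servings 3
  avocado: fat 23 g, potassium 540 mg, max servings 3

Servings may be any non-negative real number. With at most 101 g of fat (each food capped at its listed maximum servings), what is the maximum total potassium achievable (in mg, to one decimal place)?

2411.7 mg

Potassium per g fat: cottage cheese 31.4, avocado 23.48, tofu 19.12, peanut butter 14.69.
Take 3 servings of cottage cheese: uses 15 g fat, +471.0 mg potassium (running total 471.0 mg).
Take 3 servings of avocado: uses 69 g fat, +1620.0 mg potassium (running total 2091.0 mg).
Take 2 servings of tofu: uses 16 g fat, +306.0 mg potassium (running total 2397.0 mg).
Take 0.0625 servings of peanut butter: uses 1 g fat, +14.7 mg potassium (running total 2411.7 mg).
Greedy by best ratio exhausts the fat allowance optimally: 2411.7 mg.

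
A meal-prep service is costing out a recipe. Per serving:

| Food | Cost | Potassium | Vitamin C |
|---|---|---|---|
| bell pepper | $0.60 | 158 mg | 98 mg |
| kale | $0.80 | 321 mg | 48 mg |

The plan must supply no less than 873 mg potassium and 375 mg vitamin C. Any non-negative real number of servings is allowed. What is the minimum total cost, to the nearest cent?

The cheapest plan sits at a corner of the feasible region — with two constraints it uses at most two foods.
bell pepper only: max(873/158, 375/98) = 5.525 servings → $3.32.
kale only: max(873/321, 375/48) = 7.812 servings → $6.25.
bell pepper + kale with both tight: 3.287 servings and 1.102 servings → $2.85.
The minimum over all feasible corners is $2.85.

$2.85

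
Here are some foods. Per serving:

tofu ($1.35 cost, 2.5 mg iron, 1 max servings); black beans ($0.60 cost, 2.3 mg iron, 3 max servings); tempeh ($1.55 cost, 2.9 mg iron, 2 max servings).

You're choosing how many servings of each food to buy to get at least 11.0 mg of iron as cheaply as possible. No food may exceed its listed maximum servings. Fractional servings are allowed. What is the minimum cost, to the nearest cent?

Cost per mg of iron: black beans $0.2609, tempeh $0.5345, tofu $0.5400.
Take 3 servings of black beans: +6.9 mg iron for $1.80 (total $1.80, still need 4.1 mg).
Take 1.414 servings of tempeh: +4.1 mg iron for $2.19 (total $3.99, still need 0.0 mg).
Greedy by cheapest-per-mg is optimal for a single linear constraint, so the minimum cost is $3.99.

$3.99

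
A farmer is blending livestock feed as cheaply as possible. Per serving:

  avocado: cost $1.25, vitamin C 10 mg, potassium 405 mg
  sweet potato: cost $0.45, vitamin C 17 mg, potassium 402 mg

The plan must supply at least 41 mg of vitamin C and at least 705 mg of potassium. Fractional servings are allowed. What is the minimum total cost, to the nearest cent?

$1.09

With two linear requirements the optimum uses one or two foods; enumerate the corners.
avocado only: max(41/10, 705/405) = 4.1 servings → $5.12.
sweet potato only: max(41/17, 705/402) = 2.412 servings → $1.09.
avocado + sweet potato: the both-tight solution has a negative serving — not a feasible corner.
So the least-cost plan costs $1.09.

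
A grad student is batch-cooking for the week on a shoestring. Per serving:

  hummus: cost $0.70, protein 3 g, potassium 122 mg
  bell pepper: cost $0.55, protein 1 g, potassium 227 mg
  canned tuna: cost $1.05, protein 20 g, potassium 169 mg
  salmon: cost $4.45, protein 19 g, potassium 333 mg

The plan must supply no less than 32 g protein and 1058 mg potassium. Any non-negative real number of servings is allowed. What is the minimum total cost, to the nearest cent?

This is a tiny linear program; its minimum lies at a vertex of the feasible set. List the vertices and price them.
hummus only: max(32/3, 1058/122) = 10.67 servings → $7.47.
bell pepper only: max(32/1, 1058/227) = 32 servings → $17.60.
canned tuna only: max(32/20, 1058/169) = 6.26 servings → $6.57.
salmon only: max(32/19, 1058/333) = 3.177 servings → $14.14.
hummus + bell pepper: the both-tight solution has a negative serving — not a feasible corner.
hummus + canned tuna with both tight: 8.149 servings and 0.3777 servings → $6.10.
hummus + salmon with both tight: 7.161 servings and 0.5534 servings → $7.48.
bell pepper + canned tuna with both tight: 3.604 servings and 1.42 servings → $3.47.
bell pepper + salmon with both tight: 2.373 servings and 1.559 servings → $8.24.
canned tuna + salmon with both targets exact would need a negative amount; discard.
Cheapest feasible corner: $3.47.

$3.47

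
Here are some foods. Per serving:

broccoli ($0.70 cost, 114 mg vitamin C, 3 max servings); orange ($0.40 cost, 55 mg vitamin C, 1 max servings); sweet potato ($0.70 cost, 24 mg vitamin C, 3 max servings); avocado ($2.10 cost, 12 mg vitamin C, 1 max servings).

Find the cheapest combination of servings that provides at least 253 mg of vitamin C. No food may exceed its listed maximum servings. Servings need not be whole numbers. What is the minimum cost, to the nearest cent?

Cost per mg of vitamin C: broccoli $0.0061, orange $0.0073, sweet potato $0.0292, avocado $0.1750.
Take 2.219 servings of broccoli: +253.0 mg vitamin C for $1.55 (total $1.55, still need 0.0 mg).
Greedy by cheapest-per-mg is optimal for a single linear constraint, so the minimum cost is $1.55.

$1.55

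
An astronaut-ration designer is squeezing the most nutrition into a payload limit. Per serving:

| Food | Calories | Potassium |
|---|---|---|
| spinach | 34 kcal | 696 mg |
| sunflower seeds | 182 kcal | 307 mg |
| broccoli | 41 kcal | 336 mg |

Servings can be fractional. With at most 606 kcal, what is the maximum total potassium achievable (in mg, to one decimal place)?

Potassium per kcal: spinach 20.47, broccoli 8.195, sunflower seeds 1.687.
With no serving limits, spend the whole calories allowance on spinach: 606 kcal / 34 kcal × 696 mg = 12405.2 mg.

12405.2 mg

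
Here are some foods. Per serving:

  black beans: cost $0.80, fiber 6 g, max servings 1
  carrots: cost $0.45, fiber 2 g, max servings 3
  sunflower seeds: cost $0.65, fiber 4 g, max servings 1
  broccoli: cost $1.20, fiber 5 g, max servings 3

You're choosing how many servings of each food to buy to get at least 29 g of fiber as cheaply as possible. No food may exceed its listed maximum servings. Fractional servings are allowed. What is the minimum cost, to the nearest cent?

$5.92

Cost per g of fiber: black beans $0.1333, sunflower seeds $0.1625, carrots $0.2250, broccoli $0.2400.
Take 1 serving of black beans: +6.0 g fiber for $0.80 (total $0.80, still need 23.0 g).
Take 1 serving of sunflower seeds: +4.0 g fiber for $0.65 (total $1.45, still need 19.0 g).
Take 3 servings of carrots: +6.0 g fiber for $1.35 (total $2.80, still need 13.0 g).
Take 2.6 servings of broccoli: +13.0 g fiber for $3.12 (total $5.92, still need 0.0 g).
Filling from the cheapest source first is optimal under one linear minimum: $5.92.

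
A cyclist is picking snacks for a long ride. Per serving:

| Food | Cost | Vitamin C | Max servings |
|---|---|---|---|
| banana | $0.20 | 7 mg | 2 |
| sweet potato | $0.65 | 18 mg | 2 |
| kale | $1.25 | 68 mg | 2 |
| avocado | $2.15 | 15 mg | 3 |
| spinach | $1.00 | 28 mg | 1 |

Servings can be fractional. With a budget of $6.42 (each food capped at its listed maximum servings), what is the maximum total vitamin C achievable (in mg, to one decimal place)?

Vitamin C per dollar: kale 54.4, banana 35, spinach 28, sweet potato 27.69, avocado 6.977.
Take 2 servings of kale: spends $2.50, +136.0 mg vitamin C (running total 136.0 mg).
Take 2 servings of banana: spends $0.40, +14.0 mg vitamin C (running total 150.0 mg).
Take 1 serving of spinach: spends $1.00, +28.0 mg vitamin C (running total 178.0 mg).
Take 2 servings of sweet potato: spends $1.30, +36.0 mg vitamin C (running total 214.0 mg).
Take 0.5674 servings of avocado: spends $1.22, +8.5 mg vitamin C (running total 222.5 mg).
Filling greedily by vitamin C-per-dollar is optimal for one linear limit, giving 222.5 mg.

222.5 mg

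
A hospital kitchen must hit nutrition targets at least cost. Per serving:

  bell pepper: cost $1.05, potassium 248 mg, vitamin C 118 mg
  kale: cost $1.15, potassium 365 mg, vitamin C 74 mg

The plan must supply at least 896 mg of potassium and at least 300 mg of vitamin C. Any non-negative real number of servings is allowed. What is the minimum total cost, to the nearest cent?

Check every corner: each single food scaled to meet both minima, and each pair solved so both constraints bind.
bell pepper only: max(896/248, 300/118) = 3.613 servings → $3.79.
kale only: max(896/365, 300/74) = 4.054 servings → $4.66.
bell pepper + kale with both tight: 1.748 servings and 1.267 servings → $3.29.
The minimum over all feasible corners is $3.29.

$3.29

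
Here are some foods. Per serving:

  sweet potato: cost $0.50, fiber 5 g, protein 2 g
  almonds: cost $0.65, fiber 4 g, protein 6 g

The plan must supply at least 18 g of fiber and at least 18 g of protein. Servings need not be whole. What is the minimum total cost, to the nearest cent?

With two linear requirements the optimum uses one or two foods; enumerate the corners.
sweet potato only: max(18/5, 18/2) = 9 servings → $4.50.
almonds only: max(18/4, 18/6) = 4.5 servings → $2.92.
sweet potato + almonds with both tight: 1.636 servings and 2.455 servings → $2.41.
So the least-cost plan costs $2.41.

$2.41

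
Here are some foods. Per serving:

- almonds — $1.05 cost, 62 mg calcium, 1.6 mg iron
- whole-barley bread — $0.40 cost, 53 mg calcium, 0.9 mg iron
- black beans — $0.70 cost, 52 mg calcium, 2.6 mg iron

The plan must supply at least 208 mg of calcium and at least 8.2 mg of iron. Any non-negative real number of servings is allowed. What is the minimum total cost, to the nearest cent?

$2.41

Check every corner: each single food scaled to meet both minima, and each pair solved so both constraints bind.
almonds only: max(208/62, 8.2/1.6) = 5.125 servings → $5.38.
whole-barley bread only: max(208/53, 8.2/0.9) = 9.111 servings → $3.64.
black beans only: max(208/52, 8.2/2.6) = 4 servings → $2.80.
almonds + whole-barley bread: the both-tight solution has a negative serving — not a feasible corner.
almonds + black beans with both tight: 1.467 servings and 2.251 servings → $3.12.
whole-barley bread + black beans with both tight: 1.257 servings and 2.719 servings → $2.41.
Cheapest feasible corner: $2.41.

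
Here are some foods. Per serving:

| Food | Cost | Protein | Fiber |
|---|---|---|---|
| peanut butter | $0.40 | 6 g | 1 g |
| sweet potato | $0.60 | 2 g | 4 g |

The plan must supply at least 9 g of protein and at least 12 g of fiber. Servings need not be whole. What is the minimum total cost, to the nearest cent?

$1.94

An LP optimum is at a vertex; with two nutrient constraints at most two foods are used. Check each candidate.
peanut butter only: max(9/6, 12/1) = 12 servings → $4.80.
sweet potato only: max(9/2, 12/4) = 4.5 servings → $2.70.
peanut butter + sweet potato with both tight: 0.5455 servings and 2.864 servings → $1.94.
The minimum over all feasible corners is $1.94.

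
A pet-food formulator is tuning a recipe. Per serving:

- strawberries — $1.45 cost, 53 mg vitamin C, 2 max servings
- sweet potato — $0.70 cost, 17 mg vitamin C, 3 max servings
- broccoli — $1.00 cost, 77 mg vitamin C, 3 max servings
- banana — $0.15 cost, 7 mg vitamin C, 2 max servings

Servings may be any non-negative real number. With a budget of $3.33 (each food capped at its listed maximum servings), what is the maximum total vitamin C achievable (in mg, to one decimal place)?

246.1 mg

Vitamin C per dollar: broccoli 77, banana 46.67, strawberries 36.55, sweet potato 24.29.
Take 3 servings of broccoli: spends $3.00, +231.0 mg vitamin C (running total 231.0 mg).
Take 2 servings of banana: spends $0.30, +14.0 mg vitamin C (running total 245.0 mg).
Take 0.02069 servings of strawberries: spends $0.03, +1.1 mg vitamin C (running total 246.1 mg).
Greedy by best ratio exhausts the cost allowance optimally: 246.1 mg.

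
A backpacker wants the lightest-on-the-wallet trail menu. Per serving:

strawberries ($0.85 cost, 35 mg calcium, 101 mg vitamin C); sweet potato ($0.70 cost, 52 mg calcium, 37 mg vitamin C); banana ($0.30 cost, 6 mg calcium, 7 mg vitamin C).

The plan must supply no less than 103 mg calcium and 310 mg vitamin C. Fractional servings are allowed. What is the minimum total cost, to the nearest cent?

Compare the cost at each extreme point of the feasible region.
strawberries only: max(103/35, 310/101) = 3.069 servings → $2.61.
sweet potato only: max(103/52, 310/37) = 8.378 servings → $5.86.
banana only: max(103/6, 310/7) = 44.29 servings → $13.29.
strawberries + sweet potato with both targets exact would need a negative amount; discard.
strawberries + banana with both targets exact would need a negative amount; discard.
sweet potato + banana: intersection lies outside the first quadrant.
So the least-cost plan costs $2.61.

$2.61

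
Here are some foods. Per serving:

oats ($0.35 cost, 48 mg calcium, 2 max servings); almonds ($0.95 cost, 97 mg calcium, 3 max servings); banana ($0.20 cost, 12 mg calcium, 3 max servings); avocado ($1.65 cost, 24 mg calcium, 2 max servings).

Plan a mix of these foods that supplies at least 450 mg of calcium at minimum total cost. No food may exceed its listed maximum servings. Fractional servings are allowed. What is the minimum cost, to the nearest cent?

$6.01

Cost per mg of calcium: oats $0.0073, almonds $0.0098, banana $0.0167, avocado $0.0688.
Take 2 servings of oats: +96.0 mg calcium for $0.70 (total $0.70, still need 354.0 mg).
Take 3 servings of almonds: +291.0 mg calcium for $2.85 (total $3.55, still need 63.0 mg).
Take 3 servings of banana: +36.0 mg calcium for $0.60 (total $4.15, still need 27.0 mg).
Take 1.125 servings of avocado: +27.0 mg calcium for $1.86 (total $6.01, still need 0.0 mg).
Greedy by cheapest-per-mg is optimal for a single linear constraint, so the minimum cost is $6.01.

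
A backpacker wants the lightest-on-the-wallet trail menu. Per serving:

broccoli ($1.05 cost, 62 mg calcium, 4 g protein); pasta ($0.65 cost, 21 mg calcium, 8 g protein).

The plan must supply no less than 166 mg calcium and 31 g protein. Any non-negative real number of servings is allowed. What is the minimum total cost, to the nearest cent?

$3.71

broccoli only: max(166/62, 31/4) = 7.75 servings → $8.14.
pasta only: max(166/21, 31/8) = 7.905 servings → $5.14.
broccoli + pasta with both tight: 1.643 servings and 3.053 servings → $3.71.
The minimum over all feasible corners is $3.71.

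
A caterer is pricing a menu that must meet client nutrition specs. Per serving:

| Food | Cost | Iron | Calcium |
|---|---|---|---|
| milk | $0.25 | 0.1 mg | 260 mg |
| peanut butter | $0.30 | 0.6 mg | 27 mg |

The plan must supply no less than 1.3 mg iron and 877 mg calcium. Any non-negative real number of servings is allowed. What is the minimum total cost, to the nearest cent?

$1.29

Check every corner: each single food scaled to meet both minima, and each pair solved so both constraints bind.
milk only: max(1.3/0.1, 877/260) = 13 servings → $3.25.
peanut butter only: max(1.3/0.6, 877/27) = 32.48 servings → $9.74.
milk + peanut butter with both tight: 3.204 servings and 1.633 servings → $1.29.
So the least-cost plan costs $1.29.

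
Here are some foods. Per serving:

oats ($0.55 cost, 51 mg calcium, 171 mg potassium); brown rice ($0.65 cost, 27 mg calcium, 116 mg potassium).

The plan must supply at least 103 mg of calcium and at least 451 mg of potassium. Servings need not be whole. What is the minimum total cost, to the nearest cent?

oats only: max(103/51, 451/171) = 2.637 servings → $1.45.
brown rice only: max(103/27, 451/116) = 3.888 servings → $2.53.
oats + brown rice: the both-tight solution has a negative serving — not a feasible corner.
The minimum over all feasible corners is $1.45.

$1.45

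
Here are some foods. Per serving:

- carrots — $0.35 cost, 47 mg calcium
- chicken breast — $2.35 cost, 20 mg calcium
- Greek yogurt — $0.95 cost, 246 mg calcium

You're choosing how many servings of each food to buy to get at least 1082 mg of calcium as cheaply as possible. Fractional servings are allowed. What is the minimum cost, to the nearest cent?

$4.18

Cost per mg of calcium: Greek yogurt $0.0039, carrots $0.0074, chicken breast $0.1175.
With no serving limits, use only Greek yogurt: 1082 mg / 246 mg = 4.398 servings × $0.95 = $4.18.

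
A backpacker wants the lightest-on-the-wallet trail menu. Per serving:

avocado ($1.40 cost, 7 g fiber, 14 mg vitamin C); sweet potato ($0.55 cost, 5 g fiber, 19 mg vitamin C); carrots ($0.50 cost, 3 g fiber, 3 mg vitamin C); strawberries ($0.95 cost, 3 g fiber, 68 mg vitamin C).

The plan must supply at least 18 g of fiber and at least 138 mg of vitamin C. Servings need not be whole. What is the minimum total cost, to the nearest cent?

$2.74

avocado only: max(18/7, 138/14) = 9.857 servings → $13.80.
sweet potato only: max(18/5, 138/19) = 7.263 servings → $3.99.
carrots only: max(18/3, 138/3) = 46 servings → $23.00.
strawberries only: max(18/3, 138/68) = 6 servings → $5.70.
avocado + sweet potato with both targets exact would need a negative amount; discard.
avocado + carrots with both targets exact would need a negative amount; discard.
avocado + strawberries with both tight: 1.866 servings and 1.645 servings → $4.18.
sweet potato + carrots with both targets exact would need a negative amount; discard.
sweet potato + strawberries with both tight: 2.862 servings and 1.23 servings → $2.74.
carrots + strawberries with both tight: 4.154 servings and 1.846 servings → $3.83.
The minimum over all feasible corners is $2.74.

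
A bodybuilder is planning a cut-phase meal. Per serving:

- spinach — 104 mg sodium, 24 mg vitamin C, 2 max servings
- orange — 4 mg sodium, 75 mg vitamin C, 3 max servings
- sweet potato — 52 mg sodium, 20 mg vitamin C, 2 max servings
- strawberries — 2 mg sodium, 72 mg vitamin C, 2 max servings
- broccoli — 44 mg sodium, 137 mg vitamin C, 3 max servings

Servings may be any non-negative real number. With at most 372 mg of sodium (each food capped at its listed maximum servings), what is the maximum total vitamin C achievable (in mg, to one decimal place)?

Vitamin C per mg sodium: strawberries 36, orange 18.75, broccoli 3.114, sweet potato 0.3846, spinach 0.2308.
Take 2 servings of strawberries: uses 4 mg sodium, +144.0 mg vitamin C (running total 144.0 mg).
Take 3 servings of orange: uses 12 mg sodium, +225.0 mg vitamin C (running total 369.0 mg).
Take 3 servings of broccoli: uses 132 mg sodium, +411.0 mg vitamin C (running total 780.0 mg).
Take 2 servings of sweet potato: uses 104 mg sodium, +40.0 mg vitamin C (running total 820.0 mg).
Take 1.154 servings of spinach: uses 120 mg sodium, +27.7 mg vitamin C (running total 847.7 mg).
Greedy by best ratio exhausts the sodium allowance optimally: 847.7 mg.

847.7 mg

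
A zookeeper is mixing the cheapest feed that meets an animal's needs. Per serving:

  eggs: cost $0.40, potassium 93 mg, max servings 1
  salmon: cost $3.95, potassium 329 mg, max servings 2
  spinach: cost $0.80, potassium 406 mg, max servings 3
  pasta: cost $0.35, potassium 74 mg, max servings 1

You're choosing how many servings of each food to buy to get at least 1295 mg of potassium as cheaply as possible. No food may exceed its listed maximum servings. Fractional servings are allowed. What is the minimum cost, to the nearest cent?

Cost per mg of potassium: spinach $0.0020, eggs $0.0043, pasta $0.0047, salmon $0.0120.
Take 3 servings of spinach: +1218.0 mg potassium for $2.40 (total $2.40, still need 77.0 mg).
Take 0.828 servings of eggs: +77.0 mg potassium for $0.33 (total $2.73, still need 0.0 mg).
Greedy by cheapest-per-mg is optimal for a single linear constraint, so the minimum cost is $2.73.

$2.73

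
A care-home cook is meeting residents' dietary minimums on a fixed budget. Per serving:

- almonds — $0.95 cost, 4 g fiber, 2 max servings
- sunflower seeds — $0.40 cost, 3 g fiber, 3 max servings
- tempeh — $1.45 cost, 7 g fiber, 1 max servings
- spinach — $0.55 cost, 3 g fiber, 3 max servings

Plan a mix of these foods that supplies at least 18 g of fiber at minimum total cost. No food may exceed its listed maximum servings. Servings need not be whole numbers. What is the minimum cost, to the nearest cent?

$2.85

Cost per g of fiber: sunflower seeds $0.1333, spinach $0.1833, tempeh $0.2071, almonds $0.2375.
Take 3 servings of sunflower seeds: +9.0 g fiber for $1.20 (total $1.20, still need 9.0 g).
Take 3 servings of spinach: +9.0 g fiber for $1.65 (total $2.85, still need 0.0 g).
Greedy by cheapest-per-g is optimal for a single linear constraint, so the minimum cost is $2.85.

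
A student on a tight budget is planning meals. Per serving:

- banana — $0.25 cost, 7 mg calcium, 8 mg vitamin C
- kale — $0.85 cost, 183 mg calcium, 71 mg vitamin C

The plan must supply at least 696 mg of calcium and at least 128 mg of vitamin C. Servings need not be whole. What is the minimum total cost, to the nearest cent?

$3.23

A basic optimal solution has at most two foods positive. Try each food alone and each pair with both targets met exactly.
banana only: max(696/7, 128/8) = 99.43 servings → $24.86.
kale only: max(696/183, 128/71) = 3.803 servings → $3.23.
banana + kale with both targets exact would need a negative amount; discard.
Cheapest feasible corner: $3.23.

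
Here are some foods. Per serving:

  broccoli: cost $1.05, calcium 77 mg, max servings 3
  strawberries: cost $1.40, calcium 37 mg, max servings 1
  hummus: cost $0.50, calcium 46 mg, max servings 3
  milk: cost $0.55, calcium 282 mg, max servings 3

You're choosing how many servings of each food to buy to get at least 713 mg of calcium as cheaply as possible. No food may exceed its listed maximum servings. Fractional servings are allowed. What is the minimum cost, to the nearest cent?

$1.39

Cost per mg of calcium: milk $0.0020, hummus $0.0109, broccoli $0.0136, strawberries $0.0378.
Take 2.528 servings of milk: +713.0 mg calcium for $1.39 (total $1.39, still need 0.0 mg).
Greedy by cheapest-per-mg is optimal for a single linear constraint, so the minimum cost is $1.39.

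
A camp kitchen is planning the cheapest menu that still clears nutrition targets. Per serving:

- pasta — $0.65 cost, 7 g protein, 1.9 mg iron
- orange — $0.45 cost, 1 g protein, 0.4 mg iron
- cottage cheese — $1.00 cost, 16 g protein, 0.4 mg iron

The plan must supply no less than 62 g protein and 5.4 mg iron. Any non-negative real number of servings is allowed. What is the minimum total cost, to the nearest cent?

Two binding constraints pin down two serving amounts, so the optimal mix uses at most two foods. The candidates are each food alone (scaled to the tighter of protein/iron) and each pair with both constraints tight.
pasta only: max(62/7, 5.4/1.9) = 8.857 servings → $5.76.
orange only: max(62/1, 5.4/0.4) = 62 servings → $27.90.
cottage cheese only: max(62/16, 5.4/0.4) = 13.5 servings → $13.50.
pasta + orange: the both-tight solution has a negative serving — not a feasible corner.
pasta + cottage cheese with both tight: 2.232 servings and 2.899 servings → $4.35.
orange + cottage cheese with both tight: 10.27 servings and 3.233 servings → $7.85.
So the least-cost plan costs $4.35.

$4.35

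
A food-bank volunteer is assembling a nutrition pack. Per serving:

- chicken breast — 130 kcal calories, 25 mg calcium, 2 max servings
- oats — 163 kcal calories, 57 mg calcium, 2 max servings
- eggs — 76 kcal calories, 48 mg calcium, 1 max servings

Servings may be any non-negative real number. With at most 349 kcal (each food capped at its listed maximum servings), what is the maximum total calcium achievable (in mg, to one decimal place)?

143.5 mg

Calcium per kcal: eggs 0.6316, oats 0.3497, chicken breast 0.1923.
Take 1 serving of eggs: uses 76 kcal, +48.0 mg calcium (running total 48.0 mg).
Take 1.675 servings of oats: uses 273 kcal, +95.5 mg calcium (running total 143.5 mg).
Filling greedily by calcium-per-kcal is optimal for one linear limit, giving 143.5 mg.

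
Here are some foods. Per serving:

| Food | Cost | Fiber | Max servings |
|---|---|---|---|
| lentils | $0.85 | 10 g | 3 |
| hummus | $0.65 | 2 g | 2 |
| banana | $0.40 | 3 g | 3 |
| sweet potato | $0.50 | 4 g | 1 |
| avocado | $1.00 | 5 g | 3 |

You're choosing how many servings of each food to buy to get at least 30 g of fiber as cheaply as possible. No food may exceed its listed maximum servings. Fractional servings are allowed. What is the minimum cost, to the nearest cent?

$2.55

Cost per g of fiber: lentils $0.0850, sweet potato $0.1250, banana $0.1333, avocado $0.2000, hummus $0.3250.
Take 3 servings of lentils: +30.0 g fiber for $2.55 (total $2.55, still need 0.0 g).
Filling from the cheapest source first is optimal under one linear minimum: $2.55.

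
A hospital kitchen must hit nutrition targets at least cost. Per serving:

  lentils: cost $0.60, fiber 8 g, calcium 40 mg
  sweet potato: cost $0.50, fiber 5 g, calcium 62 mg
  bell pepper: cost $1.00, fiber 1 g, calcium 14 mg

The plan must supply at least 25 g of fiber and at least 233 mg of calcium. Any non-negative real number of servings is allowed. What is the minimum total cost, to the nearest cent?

With two linear requirements the optimum uses one or two foods; enumerate the corners.
lentils only: max(25/8, 233/40) = 5.825 servings → $3.50.
sweet potato only: max(25/5, 233/62) = 5 servings → $2.50.
bell pepper only: max(25/1, 233/14) = 25 servings → $25.00.
lentils + sweet potato with both tight: 1.301 servings and 2.919 servings → $2.24.
lentils + bell pepper with both tight: 1.625 servings and 12 servings → $12.97.
sweet potato + bell pepper: intersection lies outside the first quadrant.
So the least-cost plan costs $2.24.

$2.24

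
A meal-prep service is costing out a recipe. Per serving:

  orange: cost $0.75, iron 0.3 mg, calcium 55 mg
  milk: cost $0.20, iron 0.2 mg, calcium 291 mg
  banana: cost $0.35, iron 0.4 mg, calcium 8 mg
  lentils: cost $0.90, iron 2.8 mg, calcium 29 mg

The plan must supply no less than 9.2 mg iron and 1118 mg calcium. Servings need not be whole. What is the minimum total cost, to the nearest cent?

$3.44

This is a tiny linear program; its minimum lies at a vertex of the feasible set. List the vertices and price them.
orange only: max(9.2/0.3, 1118/55) = 30.67 servings → $23.00.
milk only: max(9.2/0.2, 1118/291) = 46 servings → $9.20.
banana only: max(9.2/0.4, 1118/8) = 139.8 servings → $48.91.
lentils only: max(9.2/2.8, 1118/29) = 38.55 servings → $34.70.
orange + milk: intersection lies outside the first quadrant.
orange + banana with both tight: 19.06 servings and 8.704 servings → $17.34.
orange + lentils with both tight: 19.71 servings and 1.174 servings → $15.84.
milk + banana with both tight: 3.254 servings and 21.37 servings → $8.13.
milk + lentils with both tight: 3.54 servings and 3.033 servings → $3.44.
banana + lentils: the both-tight solution has a negative serving — not a feasible corner.
The minimum over all feasible corners is $3.44.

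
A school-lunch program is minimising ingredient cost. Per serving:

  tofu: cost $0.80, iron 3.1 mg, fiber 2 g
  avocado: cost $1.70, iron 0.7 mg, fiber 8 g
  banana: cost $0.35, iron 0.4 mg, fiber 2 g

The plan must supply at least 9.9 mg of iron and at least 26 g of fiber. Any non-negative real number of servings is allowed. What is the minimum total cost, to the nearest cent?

For a min-cost LP with two ≥-constraints, a basic feasible solution has at most two positive variables.
tofu only: max(9.9/3.1, 26/2) = 13 servings → $10.40.
avocado only: max(9.9/0.7, 26/8) = 14.14 servings → $24.04.
banana only: max(9.9/0.4, 26/2) = 24.75 servings → $8.66.
tofu + avocado with both tight: 2.607 servings and 2.598 servings → $6.50.
tofu + banana with both tight: 1.741 servings and 11.26 servings → $5.33.
avocado + banana: the both-tight solution has a negative serving — not a feasible corner.
The minimum over all feasible corners is $5.33.

$5.33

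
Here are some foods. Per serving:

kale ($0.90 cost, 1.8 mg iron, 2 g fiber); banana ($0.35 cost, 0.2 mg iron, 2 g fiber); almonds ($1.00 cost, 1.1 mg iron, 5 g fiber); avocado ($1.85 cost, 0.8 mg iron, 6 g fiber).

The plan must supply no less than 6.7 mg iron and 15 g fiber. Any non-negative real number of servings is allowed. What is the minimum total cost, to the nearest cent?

Minimising a linear cost over {iron ≥ 6.7, fiber ≥ 15, servings ≥ 0} — the optimum is at a vertex, using one or two foods.
kale only: max(6.7/1.8, 15/2) = 7.5 servings → $6.75.
banana only: max(6.7/0.2, 15/2) = 33.5 servings → $11.72.
almonds only: max(6.7/1.1, 15/5) = 6.091 servings → $6.09.
avocado only: max(6.7/0.8, 15/6) = 8.375 servings → $15.49.
kale + banana with both tight: 3.25 servings and 4.25 servings → $4.41.
kale + almonds with both tight: 2.5 servings and 2 servings → $4.25.
kale + avocado with both tight: 3.065 servings and 1.478 servings → $5.49.
banana + almonds: intersection lies outside the first quadrant.
banana + avocado with both targets exact would need a negative amount; discard.
almonds + avocado with both targets exact would need a negative amount; discard.
Cheapest feasible corner: $4.25.

$4.25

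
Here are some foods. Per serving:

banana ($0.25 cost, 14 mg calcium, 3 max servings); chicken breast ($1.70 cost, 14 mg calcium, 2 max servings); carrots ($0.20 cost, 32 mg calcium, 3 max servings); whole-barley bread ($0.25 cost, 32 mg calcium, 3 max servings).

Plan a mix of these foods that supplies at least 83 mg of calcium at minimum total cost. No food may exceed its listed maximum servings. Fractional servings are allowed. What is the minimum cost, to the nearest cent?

Cost per mg of calcium: carrots $0.0063, whole-barley bread $0.0078, banana $0.0179, chicken breast $0.1214.
Take 2.594 servings of carrots: +83.0 mg calcium for $0.52 (total $0.52, still need 0.0 mg).
Filling from the cheapest source first is optimal under one linear minimum: $0.52.

$0.52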